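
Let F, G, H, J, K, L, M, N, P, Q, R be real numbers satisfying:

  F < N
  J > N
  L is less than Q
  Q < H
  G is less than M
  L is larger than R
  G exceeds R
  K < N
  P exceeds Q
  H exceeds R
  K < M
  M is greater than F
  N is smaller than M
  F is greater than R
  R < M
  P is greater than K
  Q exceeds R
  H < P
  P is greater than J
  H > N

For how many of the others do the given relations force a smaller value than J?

Directly below J: N.
One step further: K, F (3 so far).
One step further: R (4 so far).
No other element is forced below J by the given relations, so the count is 4.

4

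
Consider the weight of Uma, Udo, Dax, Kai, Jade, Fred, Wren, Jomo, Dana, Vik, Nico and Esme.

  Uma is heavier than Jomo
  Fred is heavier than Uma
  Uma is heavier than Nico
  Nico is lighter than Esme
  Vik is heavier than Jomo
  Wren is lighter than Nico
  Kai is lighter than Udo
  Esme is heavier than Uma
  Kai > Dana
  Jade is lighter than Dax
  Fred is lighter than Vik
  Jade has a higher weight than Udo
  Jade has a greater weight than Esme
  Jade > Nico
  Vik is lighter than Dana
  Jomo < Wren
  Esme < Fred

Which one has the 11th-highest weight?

The consecutive relations fix a unique order: Jomo < Wren < Nico < Uma < Esme < Fred < Vik < Dana < Kai < Udo < Jade < Dax.
The 11th largest is Wren.

Wren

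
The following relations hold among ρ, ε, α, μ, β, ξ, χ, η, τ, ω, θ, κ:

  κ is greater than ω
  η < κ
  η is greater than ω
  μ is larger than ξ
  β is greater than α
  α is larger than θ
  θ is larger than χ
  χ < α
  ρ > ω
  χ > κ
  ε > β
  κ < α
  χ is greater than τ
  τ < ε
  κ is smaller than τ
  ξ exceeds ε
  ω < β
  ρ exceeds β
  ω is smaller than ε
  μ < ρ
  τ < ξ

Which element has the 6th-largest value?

Piecing the relations together gives one ordering: ω < η < κ < τ < χ < θ < α < β < ε < ξ < μ < ρ.
Counting 6 from the largest end gives α.

α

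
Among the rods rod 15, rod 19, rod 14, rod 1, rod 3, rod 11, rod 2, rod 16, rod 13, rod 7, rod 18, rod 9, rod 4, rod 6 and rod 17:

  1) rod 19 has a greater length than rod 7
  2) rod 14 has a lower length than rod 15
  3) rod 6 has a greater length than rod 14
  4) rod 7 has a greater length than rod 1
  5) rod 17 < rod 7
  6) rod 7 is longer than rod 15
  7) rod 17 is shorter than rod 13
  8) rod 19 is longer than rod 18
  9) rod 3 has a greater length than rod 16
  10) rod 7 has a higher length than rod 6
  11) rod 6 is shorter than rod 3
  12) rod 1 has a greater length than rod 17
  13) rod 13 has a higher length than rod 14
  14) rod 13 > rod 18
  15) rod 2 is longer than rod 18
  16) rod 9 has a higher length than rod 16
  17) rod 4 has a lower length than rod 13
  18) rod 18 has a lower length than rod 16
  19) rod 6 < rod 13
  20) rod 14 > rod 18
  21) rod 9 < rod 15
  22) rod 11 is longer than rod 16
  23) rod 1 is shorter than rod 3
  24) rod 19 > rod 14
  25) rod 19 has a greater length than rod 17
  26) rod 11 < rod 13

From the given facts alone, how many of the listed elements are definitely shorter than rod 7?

The elements the relations force below rod 7 are rod 18, rod 16, rod 17, rod 14, rod 9, rod 15, rod 1, rod 6 — no chain reaches any other.
That is 8.

8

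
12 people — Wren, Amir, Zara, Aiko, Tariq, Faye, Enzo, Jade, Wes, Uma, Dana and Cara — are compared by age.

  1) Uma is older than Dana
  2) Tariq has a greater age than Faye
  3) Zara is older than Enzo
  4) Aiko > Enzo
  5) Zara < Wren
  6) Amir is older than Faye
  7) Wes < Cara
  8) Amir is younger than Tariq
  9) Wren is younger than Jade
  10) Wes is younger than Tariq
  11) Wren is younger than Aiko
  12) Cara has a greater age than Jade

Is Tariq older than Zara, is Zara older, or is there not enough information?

Following every chain through Zara: above Zara we get Wren, Aiko, Jade, Cara; below Zara we get Enzo.
Tariq is not reached, and no chain runs the other way from Tariq to Zara.
So the given relations leave the order of Zara and Tariq undetermined.

undetermined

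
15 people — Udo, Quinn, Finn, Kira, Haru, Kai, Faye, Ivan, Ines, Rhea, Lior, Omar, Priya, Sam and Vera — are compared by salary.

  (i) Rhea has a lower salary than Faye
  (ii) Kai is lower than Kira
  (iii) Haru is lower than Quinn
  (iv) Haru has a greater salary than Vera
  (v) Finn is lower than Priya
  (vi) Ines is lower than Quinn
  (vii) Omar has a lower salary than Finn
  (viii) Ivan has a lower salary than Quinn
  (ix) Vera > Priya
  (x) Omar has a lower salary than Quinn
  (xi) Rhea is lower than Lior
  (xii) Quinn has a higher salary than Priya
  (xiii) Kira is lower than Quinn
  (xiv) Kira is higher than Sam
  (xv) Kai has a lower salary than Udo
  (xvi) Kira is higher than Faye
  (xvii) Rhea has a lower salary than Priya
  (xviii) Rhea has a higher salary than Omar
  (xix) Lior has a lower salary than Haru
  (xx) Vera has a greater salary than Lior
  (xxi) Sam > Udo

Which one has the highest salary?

Chaining downward from Quinn: directly below it, Omar, Ines, Priya, Ivan, Kira, Haru; then Rhea, Finn, Lior, Faye, Kai, Sam, Vera; then Udo.
That covers every other element, and nothing is given above Quinn, so Quinn is the highest salary.

Quinn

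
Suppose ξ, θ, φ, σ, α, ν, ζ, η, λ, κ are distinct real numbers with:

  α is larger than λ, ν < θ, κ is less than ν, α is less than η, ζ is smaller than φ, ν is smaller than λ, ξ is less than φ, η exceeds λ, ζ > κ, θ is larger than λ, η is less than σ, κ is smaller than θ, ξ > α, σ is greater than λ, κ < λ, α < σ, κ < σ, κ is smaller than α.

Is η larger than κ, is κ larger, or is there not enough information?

η

Following the relations from κ: κ < ν < λ < α < η.
So η is larger.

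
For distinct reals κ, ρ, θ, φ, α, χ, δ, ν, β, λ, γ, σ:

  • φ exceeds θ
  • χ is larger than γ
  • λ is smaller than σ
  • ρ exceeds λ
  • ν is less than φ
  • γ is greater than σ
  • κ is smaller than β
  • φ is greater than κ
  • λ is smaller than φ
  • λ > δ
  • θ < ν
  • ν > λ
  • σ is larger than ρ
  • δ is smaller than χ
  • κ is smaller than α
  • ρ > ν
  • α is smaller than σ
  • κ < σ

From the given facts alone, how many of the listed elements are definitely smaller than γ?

The elements the relations force below γ are δ, θ, λ, κ, α, ν, ρ, σ — no chain reaches any other.
That is 8.

8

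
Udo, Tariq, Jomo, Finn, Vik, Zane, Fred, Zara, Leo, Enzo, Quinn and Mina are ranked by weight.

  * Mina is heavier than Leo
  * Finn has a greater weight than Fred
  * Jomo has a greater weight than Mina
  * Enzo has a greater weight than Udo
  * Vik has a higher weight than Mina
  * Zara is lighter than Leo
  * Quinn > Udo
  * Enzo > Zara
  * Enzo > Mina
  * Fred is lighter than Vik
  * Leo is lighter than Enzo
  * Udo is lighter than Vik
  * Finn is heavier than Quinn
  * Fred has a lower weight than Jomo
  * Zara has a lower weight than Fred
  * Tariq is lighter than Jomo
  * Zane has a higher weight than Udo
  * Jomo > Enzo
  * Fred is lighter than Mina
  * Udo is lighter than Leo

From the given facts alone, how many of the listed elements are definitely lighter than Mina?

Directly below Mina: Fred, Leo.
One step further: Zara, Udo (4 so far).
Nothing else is reachable below Mina; 4 in all.

4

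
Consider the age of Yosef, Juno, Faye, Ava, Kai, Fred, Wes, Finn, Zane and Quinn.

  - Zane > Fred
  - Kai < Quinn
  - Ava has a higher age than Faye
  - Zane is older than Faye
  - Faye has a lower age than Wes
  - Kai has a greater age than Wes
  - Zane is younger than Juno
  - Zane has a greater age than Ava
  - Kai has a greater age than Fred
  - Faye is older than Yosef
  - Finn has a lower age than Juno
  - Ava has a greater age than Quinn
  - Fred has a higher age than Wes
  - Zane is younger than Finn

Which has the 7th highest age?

Chaining the given pairs: Yosef < Faye < Wes < Fred < Kai < Quinn < Ava < Zane < Finn < Juno.
Counting 7 from the largest end gives Fred.

Fred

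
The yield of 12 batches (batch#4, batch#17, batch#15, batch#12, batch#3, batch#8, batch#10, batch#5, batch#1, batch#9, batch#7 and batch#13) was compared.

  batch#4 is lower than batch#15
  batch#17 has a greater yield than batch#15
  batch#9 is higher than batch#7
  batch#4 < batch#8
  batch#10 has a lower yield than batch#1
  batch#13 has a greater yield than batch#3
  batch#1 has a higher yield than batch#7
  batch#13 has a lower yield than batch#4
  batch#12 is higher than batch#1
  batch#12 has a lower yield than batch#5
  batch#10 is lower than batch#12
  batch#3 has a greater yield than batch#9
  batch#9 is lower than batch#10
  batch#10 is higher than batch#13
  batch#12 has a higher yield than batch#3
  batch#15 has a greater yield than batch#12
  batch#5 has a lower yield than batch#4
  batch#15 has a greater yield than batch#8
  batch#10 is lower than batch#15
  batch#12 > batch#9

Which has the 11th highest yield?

The consecutive relations fix a unique order: batch#7 < batch#9 < batch#3 < batch#13 < batch#10 < batch#1 < batch#12 < batch#5 < batch#4 < batch#8 < batch#15 < batch#17.
Counting 11 from the largest end gives batch#9.

batch#9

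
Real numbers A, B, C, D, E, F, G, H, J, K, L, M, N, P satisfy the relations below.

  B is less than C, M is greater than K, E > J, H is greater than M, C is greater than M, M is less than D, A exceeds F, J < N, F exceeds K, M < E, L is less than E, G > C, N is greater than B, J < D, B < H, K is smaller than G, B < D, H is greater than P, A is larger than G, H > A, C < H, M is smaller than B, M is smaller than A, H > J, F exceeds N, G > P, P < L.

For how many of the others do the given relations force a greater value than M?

From M the given relations immediately reach B, E, C, D, A, H.
From those, N, G — 8 in total.
From those, F — 9 in total.
Nothing else is reachable above M; 9 in all.

9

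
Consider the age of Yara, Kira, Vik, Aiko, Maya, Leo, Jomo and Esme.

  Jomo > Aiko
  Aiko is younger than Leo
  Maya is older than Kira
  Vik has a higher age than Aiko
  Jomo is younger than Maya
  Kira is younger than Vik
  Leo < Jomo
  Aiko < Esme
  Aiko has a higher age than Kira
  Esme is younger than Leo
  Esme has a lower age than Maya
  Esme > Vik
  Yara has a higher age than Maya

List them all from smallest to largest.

Kira < Aiko < Vik < Esme < Leo < Jomo < Maya < Yara

Nothing is placed below Kira, so it is least; from there Kira < Aiko; Aiko < Vik; Vik < Esme; Esme < Leo; Leo < Jomo; Jomo < Maya; Maya < Yara, each given directly.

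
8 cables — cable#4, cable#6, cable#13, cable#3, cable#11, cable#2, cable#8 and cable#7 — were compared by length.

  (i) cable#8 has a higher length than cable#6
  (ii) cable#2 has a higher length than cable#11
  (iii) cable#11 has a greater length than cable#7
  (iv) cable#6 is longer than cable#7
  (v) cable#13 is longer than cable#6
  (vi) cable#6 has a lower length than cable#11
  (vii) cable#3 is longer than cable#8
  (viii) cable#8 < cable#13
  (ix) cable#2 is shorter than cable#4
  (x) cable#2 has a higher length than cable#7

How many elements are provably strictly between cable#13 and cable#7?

2

Chaining upward from cable#7 reaches: cable#6, cable#8, cable#3, cable#11, cable#2, cable#4.
Chaining downward from cable#13 reaches: cable#6, cable#8.
Strictly between cable#7 and cable#13 are those in both lists: cable#6, cable#8 — 2 elements.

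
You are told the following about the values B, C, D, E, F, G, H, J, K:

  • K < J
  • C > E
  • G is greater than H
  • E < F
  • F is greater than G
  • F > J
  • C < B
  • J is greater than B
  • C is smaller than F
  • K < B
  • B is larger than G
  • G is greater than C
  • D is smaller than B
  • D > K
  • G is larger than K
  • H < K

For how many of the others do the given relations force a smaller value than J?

7

Directly below J: K, B.
One step further: H, D, C, G (6 so far).
One step further: E (7 so far).
Nothing else is reachable below J; 7 in all.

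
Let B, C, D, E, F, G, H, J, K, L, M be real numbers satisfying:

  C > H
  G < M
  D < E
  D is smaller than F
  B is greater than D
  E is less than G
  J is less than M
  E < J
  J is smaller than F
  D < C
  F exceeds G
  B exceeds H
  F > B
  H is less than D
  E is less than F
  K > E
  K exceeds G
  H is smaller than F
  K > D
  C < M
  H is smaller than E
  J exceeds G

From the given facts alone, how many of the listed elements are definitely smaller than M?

6

The elements the relations force below M are H, D, E, G, C, J — no chain reaches any other.
That is 6.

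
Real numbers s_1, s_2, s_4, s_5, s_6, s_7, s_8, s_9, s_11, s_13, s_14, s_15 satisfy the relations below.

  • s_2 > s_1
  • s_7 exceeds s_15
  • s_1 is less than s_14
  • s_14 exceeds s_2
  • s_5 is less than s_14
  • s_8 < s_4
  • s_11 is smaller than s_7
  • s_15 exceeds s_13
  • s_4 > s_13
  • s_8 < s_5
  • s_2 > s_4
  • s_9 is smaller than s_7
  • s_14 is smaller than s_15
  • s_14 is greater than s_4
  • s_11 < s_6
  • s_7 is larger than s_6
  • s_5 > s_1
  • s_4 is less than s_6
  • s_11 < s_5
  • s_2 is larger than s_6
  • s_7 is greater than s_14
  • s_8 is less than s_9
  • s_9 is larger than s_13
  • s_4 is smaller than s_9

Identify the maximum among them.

s_7

Chaining downward from s_7: directly below it, s_11, s_6, s_14, s_9, s_15; then s_13, s_8, s_4, s_1, s_5, s_2.
That covers every other element, and nothing is given above s_7, so s_7 is the maximum.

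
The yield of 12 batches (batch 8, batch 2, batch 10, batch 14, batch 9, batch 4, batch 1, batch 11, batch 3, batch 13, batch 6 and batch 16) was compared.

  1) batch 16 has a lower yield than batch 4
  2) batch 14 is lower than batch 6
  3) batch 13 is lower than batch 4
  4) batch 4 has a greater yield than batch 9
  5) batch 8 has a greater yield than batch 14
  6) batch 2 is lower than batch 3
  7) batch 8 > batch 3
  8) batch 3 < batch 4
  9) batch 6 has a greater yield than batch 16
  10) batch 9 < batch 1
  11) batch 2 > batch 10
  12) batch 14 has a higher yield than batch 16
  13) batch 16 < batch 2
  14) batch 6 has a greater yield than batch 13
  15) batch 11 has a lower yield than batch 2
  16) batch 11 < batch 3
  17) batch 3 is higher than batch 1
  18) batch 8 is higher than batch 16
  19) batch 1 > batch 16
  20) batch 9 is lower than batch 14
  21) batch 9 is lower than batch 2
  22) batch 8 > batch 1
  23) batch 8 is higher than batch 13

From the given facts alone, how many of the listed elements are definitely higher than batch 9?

7

From batch 9 the given relations immediately reach batch 1, batch 2, batch 14, batch 4.
From those, batch 3, batch 8, batch 6 — 7 in total.
No other element is forced above batch 9 by the given relations, so the count is 7.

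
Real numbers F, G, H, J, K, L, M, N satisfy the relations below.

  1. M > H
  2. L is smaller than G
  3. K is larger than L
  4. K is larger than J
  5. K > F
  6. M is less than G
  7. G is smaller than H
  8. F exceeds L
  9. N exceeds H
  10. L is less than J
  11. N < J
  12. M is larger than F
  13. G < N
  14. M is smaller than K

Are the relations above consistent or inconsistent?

We have H < M stated directly, yet also M < G < H by chaining the others — so M < H. Contradiction.

inconsistent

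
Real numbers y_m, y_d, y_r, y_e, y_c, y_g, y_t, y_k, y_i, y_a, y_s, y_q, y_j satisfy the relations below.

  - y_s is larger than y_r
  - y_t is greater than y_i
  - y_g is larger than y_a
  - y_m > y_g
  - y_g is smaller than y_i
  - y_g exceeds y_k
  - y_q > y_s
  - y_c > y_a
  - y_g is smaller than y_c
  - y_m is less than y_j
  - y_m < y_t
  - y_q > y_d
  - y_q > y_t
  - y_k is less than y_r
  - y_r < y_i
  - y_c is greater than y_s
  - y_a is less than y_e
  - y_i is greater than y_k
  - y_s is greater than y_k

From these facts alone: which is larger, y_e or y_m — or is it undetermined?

Following every chain through y_m: above y_m we get y_t, y_j, y_q; below y_m we get y_k, y_a, y_g.
y_e is not reached, and no chain runs the other way from y_e to y_m.
So the given relations leave the order of y_m and y_e undetermined.

undetermined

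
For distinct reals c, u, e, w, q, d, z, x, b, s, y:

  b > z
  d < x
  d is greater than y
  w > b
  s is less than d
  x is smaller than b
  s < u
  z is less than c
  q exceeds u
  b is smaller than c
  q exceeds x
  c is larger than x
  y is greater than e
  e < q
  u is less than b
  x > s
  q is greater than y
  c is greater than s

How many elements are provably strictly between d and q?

The relations place d below q. An element lies strictly between them when it is forced above d and also forced below q.
Above d: {x, b, c, w}. Below q: {s, e, y, u, x}.
Intersection: {x} — 1.

1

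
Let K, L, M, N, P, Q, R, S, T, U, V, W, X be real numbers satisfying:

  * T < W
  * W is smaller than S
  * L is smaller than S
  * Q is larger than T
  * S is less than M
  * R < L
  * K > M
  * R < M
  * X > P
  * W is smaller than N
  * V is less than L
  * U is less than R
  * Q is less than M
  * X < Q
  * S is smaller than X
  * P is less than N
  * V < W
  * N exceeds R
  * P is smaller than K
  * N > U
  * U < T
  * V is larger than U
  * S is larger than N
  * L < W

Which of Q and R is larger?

Q

R < L and L < W give R < W.
With W < N: R < L < W < N.
With N < S: R < L < W < N < S.
With S < X: R < L < W < N < S < X.
With X < Q: R < L < W < N < S < X < Q.
So R < Q; Q is the larger of the two.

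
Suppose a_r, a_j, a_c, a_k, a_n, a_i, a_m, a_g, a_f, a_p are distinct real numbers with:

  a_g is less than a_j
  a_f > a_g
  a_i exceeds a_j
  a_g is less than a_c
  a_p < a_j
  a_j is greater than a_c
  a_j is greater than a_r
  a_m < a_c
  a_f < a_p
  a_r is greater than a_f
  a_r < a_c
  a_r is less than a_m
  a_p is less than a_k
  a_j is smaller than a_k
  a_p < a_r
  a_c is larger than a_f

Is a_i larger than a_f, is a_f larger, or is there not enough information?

Following the relations from a_f: a_f < a_p < a_r < a_m < a_c < a_j < a_i.
So a_i is larger.

a_i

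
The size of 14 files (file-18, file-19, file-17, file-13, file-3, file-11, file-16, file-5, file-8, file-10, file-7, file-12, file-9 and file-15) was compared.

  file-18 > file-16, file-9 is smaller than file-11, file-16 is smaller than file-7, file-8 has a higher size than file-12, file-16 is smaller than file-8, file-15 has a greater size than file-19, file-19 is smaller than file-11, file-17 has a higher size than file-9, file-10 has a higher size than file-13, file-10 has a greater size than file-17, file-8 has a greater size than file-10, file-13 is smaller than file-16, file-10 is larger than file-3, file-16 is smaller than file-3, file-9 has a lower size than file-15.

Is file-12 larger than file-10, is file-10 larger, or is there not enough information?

undetermined

Following every chain through file-12: above file-12 we get file-8.
file-10 is not reached, and no chain runs the other way from file-10 to file-12.
So the given relations leave the order of file-12 and file-10 undetermined.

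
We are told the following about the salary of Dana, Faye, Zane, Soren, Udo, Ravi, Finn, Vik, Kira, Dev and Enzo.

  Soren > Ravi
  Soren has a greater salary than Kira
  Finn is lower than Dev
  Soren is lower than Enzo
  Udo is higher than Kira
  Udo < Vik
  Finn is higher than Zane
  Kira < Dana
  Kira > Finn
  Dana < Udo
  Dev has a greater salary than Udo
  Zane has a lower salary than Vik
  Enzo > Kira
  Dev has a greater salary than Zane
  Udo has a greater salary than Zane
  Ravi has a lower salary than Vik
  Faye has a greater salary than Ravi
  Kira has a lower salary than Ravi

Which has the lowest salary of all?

Chaining upward from Zane: directly above it, Finn, Udo, Vik, Dev; then Kira; then Dana, Ravi, Soren, Enzo; then Faye.
That covers every other element, and nothing is given below Zane, so Zane is the lowest salary.

Zane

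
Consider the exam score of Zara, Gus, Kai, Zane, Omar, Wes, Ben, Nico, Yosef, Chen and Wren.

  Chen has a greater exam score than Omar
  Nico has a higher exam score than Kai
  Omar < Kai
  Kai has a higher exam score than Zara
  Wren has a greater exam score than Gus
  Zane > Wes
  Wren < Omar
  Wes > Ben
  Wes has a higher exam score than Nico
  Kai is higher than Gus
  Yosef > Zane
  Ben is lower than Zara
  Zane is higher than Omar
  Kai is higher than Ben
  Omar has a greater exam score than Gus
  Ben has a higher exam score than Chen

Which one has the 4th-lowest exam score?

Piecing the relations together gives one ordering: Gus < Wren < Omar < Chen < Ben < Zara < Kai < Nico < Wes < Zane < Yosef.
Counting 4 from the smallest end gives Chen.

Chen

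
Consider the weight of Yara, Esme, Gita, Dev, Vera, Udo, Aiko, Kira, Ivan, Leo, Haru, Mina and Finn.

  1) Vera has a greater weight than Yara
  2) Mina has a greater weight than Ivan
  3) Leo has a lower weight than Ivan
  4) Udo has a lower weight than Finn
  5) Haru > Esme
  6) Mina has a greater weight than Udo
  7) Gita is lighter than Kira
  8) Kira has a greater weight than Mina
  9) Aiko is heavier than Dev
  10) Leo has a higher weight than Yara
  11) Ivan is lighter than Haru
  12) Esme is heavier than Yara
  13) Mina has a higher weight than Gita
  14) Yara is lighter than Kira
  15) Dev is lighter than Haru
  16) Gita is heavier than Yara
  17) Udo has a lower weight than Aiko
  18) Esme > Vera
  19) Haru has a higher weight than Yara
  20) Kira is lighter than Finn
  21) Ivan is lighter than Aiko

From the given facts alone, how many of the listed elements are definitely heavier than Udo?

Directly above Udo: Mina, Finn, Aiko.
One step further: Kira (4 so far).
Nothing else is reachable above Udo; 4 in all.

4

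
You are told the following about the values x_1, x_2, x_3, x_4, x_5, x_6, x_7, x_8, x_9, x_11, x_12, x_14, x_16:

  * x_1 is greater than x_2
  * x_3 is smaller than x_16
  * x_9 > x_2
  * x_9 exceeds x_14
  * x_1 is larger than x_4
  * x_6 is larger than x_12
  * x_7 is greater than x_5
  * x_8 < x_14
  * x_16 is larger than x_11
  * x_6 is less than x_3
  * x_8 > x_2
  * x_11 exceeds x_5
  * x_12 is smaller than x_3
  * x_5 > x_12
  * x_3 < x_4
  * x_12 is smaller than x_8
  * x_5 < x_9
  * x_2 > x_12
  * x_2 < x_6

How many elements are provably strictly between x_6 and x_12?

1

Chaining upward from x_12 reaches: x_2, x_5, x_8, x_14, x_9, x_3, x_4, x_11, x_1, x_16, x_7.
Chaining downward from x_6 reaches: x_2.
Strictly between x_12 and x_6 are those in both lists: x_2 — 1 element.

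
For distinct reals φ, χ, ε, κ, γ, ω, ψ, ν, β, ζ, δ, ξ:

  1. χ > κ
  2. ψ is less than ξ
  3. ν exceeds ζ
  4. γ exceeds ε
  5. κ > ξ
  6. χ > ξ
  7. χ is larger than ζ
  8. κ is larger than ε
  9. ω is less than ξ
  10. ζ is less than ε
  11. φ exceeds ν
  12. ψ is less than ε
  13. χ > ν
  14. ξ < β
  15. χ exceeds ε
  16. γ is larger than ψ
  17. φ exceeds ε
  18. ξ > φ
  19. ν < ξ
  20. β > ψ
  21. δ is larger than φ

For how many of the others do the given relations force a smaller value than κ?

7

The elements the relations force below κ are ω, ψ, ζ, ε, ν, φ, ξ — no chain reaches any other.
That is 7.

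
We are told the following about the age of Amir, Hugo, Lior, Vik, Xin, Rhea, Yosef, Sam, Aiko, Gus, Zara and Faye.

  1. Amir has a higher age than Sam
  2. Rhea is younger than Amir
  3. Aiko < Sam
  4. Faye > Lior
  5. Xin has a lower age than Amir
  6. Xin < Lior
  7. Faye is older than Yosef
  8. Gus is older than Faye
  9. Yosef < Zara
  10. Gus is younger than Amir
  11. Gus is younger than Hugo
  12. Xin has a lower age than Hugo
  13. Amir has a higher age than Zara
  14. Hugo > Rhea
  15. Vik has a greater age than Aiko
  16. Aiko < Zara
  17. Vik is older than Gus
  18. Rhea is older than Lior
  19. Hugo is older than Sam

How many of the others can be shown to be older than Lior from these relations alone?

Directly above Lior: Rhea, Faye.
One step further: Gus, Hugo, Amir (5 so far).
One step further: Vik (6 so far).
No other element is forced above Lior by the given relations, so the count is 6.

6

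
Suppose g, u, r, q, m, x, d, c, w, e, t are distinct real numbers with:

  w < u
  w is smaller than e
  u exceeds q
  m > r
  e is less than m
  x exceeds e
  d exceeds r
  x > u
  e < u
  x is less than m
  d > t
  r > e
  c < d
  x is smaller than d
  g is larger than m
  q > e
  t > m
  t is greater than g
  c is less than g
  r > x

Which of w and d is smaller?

w < e and e < q give w < q.
With q < u: w < e < q < u.
With u < x: w < e < q < u < x.
Then x < r extends the chain to r.
With r < m: w < e < q < u < x < r < m.
Then m < t extends the chain to t.
With t < d: w < e < q < u < x < r < m < t < d.
So w < d; w is the smaller of the two.

w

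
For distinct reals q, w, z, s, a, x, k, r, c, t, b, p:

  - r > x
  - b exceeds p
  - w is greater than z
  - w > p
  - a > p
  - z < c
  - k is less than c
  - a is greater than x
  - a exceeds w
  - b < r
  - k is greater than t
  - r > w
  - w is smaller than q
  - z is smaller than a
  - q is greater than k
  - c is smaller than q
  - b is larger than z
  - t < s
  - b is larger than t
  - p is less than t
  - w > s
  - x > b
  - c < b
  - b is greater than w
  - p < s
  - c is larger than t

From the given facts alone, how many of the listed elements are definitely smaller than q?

From q the given relations immediately reach k, w, c.
From those, p, z, t, s — 7 in total.
Nothing else is reachable below q; 7 in all.

7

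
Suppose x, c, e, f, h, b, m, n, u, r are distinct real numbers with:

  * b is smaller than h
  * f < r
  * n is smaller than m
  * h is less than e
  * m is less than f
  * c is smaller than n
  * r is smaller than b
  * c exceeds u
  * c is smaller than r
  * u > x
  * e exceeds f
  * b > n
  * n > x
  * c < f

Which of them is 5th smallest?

The consecutive relations fix a unique order: x < u < c < n < m < f < r < b < h < e.
Counting 5 from the smallest end gives m.

m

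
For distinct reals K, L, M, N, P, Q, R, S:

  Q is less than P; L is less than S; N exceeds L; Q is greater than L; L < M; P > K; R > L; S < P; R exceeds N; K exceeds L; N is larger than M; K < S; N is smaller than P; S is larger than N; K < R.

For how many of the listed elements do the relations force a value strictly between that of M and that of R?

Chaining upward from M reaches: N, S, P.
Chaining downward from R reaches: L, N, K.
Strictly between M and R are those in both lists: N — 1 element.

1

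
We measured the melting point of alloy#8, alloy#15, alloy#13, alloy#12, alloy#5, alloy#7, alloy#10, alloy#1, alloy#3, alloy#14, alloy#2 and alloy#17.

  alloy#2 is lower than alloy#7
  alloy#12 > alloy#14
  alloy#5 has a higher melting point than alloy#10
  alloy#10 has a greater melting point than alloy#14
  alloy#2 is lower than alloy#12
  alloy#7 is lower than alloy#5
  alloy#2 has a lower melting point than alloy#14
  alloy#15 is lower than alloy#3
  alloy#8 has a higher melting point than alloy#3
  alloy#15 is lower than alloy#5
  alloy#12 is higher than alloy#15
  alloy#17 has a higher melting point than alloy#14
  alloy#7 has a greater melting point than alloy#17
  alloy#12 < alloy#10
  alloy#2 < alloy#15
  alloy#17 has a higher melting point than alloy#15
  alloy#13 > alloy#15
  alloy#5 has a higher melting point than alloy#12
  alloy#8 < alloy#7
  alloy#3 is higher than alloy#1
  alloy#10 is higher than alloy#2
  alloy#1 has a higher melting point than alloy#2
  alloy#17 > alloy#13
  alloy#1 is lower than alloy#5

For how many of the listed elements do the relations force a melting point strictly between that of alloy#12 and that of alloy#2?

Chaining upward from alloy#2 reaches: alloy#1, alloy#15, alloy#13, alloy#3, alloy#8, alloy#14, alloy#10, alloy#17, alloy#7, alloy#5.
Chaining downward from alloy#12 reaches: alloy#15, alloy#14.
Strictly between alloy#2 and alloy#12 are those in both lists: alloy#15, alloy#14 — 2 elements.

2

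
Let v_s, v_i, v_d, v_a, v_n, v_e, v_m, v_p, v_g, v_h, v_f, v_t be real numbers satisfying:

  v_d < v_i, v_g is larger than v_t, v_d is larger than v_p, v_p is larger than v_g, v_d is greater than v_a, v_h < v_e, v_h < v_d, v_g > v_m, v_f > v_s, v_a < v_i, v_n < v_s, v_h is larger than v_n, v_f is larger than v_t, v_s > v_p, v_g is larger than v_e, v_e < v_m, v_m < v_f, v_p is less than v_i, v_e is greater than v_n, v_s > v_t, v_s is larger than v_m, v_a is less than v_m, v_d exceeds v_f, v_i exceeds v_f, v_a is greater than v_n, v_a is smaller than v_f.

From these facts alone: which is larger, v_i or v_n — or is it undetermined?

Following the relations from v_n: v_n < v_h < v_e < v_m < v_g < v_p < v_s < v_f < v_d < v_i.
So v_i is larger.

v_i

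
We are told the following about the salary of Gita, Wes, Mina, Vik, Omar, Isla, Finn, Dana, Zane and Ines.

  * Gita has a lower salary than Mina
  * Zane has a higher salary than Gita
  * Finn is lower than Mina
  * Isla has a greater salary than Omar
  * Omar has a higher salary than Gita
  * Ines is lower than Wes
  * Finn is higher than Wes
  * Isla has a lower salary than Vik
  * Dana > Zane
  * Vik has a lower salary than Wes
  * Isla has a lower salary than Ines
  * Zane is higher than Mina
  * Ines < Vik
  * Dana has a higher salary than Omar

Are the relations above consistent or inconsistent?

The single ordering Gita < Omar < Isla < Ines < Vik < Wes < Finn < Mina < Zane < Dana satisfies every listed relation, so no contradiction arises.

consistent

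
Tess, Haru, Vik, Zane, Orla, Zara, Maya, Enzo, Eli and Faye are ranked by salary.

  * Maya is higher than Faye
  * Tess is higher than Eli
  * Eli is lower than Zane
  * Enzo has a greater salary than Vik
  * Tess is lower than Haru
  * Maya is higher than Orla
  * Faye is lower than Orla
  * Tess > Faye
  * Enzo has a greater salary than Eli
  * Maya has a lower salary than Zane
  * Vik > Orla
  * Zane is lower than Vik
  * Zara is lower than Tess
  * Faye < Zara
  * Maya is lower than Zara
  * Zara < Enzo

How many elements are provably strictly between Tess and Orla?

Chaining upward from Orla reaches: Maya, Zara, Zane, Vik, Enzo, Haru.
Chaining downward from Tess reaches: Faye, Maya, Eli, Zara.
Strictly between Orla and Tess are those in both lists: Maya, Zara — 2 elements.

2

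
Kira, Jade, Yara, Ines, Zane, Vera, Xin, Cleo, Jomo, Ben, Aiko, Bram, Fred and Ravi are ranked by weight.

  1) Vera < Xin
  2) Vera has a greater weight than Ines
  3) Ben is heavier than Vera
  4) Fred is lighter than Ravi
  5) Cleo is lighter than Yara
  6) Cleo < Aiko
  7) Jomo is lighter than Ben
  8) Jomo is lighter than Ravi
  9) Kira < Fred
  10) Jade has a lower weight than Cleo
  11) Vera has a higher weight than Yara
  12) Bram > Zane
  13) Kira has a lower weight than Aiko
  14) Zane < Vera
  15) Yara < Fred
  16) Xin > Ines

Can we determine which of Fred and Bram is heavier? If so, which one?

undetermined

Following every chain through Fred: above Fred we get Ravi; below Fred we get Jade, Cleo, Kira, Yara.
Bram is not reached, and no chain runs the other way from Bram to Fred.
So the given relations leave the order of Fred and Bram undetermined.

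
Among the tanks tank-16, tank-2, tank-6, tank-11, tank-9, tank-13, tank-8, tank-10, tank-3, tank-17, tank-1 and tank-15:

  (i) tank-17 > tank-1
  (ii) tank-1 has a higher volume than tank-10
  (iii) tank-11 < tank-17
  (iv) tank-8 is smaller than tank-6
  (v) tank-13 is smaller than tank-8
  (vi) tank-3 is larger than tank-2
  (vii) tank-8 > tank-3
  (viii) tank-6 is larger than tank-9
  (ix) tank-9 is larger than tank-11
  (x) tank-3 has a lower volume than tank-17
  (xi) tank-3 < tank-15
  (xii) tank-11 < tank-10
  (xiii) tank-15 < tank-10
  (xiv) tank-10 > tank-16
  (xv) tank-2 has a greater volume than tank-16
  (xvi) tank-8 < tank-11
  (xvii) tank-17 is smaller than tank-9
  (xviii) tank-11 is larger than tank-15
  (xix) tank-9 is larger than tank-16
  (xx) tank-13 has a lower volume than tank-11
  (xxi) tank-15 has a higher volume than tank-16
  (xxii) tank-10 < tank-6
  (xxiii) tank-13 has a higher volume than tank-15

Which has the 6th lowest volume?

Chaining the given pairs: tank-16 < tank-2 < tank-3 < tank-15 < tank-13 < tank-8 < tank-11 < tank-10 < tank-1 < tank-17 < tank-9 < tank-6.
The 6th smallest is tank-8.

tank-8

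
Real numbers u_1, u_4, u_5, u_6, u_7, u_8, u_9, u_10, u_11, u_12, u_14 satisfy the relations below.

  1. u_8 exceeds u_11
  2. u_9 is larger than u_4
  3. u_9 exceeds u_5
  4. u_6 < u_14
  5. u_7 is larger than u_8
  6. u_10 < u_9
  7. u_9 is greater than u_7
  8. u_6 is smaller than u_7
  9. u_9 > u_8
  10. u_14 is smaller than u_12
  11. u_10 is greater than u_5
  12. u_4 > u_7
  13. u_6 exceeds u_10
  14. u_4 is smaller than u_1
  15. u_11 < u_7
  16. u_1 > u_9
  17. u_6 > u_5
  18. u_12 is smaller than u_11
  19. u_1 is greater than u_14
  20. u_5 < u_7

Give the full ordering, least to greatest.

u_5 < u_10 < u_6 < u_14 < u_12 < u_11 < u_8 < u_7 < u_4 < u_9 < u_1

The consecutive links are each given: u_5 < u_10; u_10 < u_6; u_6 < u_14; u_14 < u_12; u_12 < u_11; u_11 < u_8; u_8 < u_7; u_7 < u_4; u_4 < u_9; u_9 < u_1.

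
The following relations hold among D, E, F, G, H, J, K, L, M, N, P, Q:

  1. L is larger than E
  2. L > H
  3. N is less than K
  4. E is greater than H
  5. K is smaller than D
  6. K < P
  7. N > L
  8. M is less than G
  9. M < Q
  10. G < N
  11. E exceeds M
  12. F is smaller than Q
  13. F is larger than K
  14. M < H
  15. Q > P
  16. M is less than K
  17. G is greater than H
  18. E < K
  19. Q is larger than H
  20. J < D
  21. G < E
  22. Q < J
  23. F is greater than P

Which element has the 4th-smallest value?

Chaining the given pairs: M < H < G < E < L < N < K < P < F < Q < J < D.
The 4th smallest is E.

E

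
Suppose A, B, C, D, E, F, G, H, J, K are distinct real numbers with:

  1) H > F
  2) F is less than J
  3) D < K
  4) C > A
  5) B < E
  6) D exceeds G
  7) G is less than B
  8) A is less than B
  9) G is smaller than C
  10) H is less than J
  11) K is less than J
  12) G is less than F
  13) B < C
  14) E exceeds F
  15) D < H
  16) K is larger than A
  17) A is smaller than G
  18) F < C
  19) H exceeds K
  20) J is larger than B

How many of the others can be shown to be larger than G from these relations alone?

The elements the relations force above G are F, D, B, C, K, H, E, J — no chain reaches any other.
That is 8.

8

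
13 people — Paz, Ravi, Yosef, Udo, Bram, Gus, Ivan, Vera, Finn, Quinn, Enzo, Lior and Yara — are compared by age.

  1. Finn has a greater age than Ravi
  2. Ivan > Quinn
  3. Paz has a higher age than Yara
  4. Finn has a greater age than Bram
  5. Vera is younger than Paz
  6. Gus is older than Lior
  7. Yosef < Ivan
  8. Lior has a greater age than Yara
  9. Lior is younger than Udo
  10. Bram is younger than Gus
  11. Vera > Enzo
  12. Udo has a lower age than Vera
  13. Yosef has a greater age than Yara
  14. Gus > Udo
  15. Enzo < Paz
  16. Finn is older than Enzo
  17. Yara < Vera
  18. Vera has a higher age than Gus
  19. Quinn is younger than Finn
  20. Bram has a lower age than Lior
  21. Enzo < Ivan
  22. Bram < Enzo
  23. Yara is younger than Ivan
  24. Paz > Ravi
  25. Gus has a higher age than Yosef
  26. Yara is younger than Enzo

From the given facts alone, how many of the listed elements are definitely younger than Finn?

Directly below Finn: Bram, Ravi, Quinn, Enzo.
One step further: Yara (5 so far).
No other element is forced below Finn by the given relations, so the count is 5.

5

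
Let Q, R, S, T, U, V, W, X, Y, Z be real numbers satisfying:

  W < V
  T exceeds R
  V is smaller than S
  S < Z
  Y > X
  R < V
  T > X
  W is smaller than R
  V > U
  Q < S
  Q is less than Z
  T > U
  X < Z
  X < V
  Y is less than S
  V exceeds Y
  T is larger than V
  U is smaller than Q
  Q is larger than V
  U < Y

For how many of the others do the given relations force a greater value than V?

4

The elements the relations force above V are Q, S, Z, T — no chain reaches any other.
That is 4.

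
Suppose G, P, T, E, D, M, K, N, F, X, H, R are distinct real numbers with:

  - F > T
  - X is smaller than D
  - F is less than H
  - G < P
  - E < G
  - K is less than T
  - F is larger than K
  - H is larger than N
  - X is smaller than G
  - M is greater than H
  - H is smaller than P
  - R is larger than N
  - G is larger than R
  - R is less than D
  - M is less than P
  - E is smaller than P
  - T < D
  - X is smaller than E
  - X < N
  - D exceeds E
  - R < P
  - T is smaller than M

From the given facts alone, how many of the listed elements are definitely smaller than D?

The elements the relations force below D are K, X, N, E, T, R — no chain reaches any other.
That is 6.

6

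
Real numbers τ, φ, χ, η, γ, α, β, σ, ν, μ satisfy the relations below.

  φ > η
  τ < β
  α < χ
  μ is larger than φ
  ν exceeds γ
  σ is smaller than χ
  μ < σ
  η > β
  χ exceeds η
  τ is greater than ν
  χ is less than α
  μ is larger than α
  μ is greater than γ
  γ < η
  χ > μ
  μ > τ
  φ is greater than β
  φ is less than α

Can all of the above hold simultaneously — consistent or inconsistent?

We have χ < α stated directly, yet also α < μ < σ < χ by chaining the others — so α < χ. Contradiction.

inconsistent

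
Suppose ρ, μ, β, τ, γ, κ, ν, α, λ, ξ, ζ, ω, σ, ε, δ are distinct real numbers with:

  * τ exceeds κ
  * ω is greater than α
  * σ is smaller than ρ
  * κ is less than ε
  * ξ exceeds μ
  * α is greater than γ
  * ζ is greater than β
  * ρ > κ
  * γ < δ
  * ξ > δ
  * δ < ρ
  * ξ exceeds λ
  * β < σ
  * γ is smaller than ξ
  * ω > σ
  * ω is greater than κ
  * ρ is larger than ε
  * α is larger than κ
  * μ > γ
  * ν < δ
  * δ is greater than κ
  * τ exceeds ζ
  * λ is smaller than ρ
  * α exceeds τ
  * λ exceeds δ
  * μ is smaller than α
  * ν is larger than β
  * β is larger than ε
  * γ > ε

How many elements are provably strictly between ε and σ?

Chaining upward from ε reaches: γ, β, ν, μ, ζ, δ, τ, λ, ξ, α, ω, ρ.
Chaining downward from σ reaches: κ, β.
Strictly between ε and σ are those in both lists: β — 1 element.

1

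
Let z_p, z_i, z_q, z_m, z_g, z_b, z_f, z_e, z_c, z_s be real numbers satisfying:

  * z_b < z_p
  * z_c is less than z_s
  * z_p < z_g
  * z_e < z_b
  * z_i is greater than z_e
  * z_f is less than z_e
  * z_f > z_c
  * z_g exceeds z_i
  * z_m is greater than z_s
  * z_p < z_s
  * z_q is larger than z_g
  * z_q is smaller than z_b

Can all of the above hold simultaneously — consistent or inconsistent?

inconsistent

We have z_p < z_g stated directly, yet also z_g < z_q < z_b < z_p by chaining the others — so z_g < z_p. Contradiction.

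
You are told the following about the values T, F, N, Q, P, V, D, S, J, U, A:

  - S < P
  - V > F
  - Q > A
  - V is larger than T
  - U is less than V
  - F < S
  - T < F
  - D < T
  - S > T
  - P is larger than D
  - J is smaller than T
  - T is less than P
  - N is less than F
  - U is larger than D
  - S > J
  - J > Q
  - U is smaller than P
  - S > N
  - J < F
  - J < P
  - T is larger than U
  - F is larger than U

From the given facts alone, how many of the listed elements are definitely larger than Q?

The elements the relations force above Q are J, T, F, V, S, P — no chain reaches any other.
That is 6.

6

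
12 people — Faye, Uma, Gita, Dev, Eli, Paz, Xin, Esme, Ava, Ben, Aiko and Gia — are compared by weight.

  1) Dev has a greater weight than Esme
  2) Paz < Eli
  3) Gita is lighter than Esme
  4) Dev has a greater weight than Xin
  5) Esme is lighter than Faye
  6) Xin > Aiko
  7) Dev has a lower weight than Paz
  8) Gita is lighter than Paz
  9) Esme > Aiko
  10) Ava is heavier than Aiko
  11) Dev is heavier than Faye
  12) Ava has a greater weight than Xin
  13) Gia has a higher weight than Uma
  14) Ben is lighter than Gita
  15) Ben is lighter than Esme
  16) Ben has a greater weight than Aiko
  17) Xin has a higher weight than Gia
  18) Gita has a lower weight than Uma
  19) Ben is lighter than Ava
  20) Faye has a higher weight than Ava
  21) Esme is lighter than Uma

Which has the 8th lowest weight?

Piecing the relations together gives one ordering: Aiko < Ben < Gita < Esme < Uma < Gia < Xin < Ava < Faye < Dev < Paz < Eli.
Counting 8 from the smallest end gives Ava.

Ava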